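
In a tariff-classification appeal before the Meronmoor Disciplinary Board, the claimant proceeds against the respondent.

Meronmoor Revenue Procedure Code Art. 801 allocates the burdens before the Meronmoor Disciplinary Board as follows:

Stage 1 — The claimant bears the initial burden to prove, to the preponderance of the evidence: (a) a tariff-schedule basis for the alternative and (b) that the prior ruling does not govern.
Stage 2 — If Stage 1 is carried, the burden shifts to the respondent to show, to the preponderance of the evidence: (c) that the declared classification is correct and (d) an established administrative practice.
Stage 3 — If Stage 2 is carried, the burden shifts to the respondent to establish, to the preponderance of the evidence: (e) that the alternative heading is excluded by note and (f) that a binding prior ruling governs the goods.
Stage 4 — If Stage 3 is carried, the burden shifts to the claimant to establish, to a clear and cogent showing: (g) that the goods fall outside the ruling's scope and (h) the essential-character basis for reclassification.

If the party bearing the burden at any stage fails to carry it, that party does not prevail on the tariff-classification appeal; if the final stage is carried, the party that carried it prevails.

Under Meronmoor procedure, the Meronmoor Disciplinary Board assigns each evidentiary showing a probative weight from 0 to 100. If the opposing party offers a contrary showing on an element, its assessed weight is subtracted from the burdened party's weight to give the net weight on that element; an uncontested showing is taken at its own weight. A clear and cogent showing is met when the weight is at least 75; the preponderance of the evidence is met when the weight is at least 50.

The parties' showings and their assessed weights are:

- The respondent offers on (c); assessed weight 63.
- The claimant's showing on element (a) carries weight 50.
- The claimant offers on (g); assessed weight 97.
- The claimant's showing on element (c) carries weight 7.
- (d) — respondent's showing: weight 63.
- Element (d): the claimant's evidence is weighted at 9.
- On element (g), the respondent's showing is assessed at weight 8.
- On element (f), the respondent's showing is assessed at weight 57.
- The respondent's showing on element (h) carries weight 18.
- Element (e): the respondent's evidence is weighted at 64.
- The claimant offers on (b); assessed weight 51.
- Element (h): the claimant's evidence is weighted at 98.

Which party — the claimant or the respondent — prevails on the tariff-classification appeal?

claimant

Stage 1 (claimant, the preponderance of the evidence, weight is at least 50): (a) 50 ≥ 50 — meets; (b) 51 ≥ 50 — meets.
  Stage 1 carried; the burden shifts to the respondent.
Stage 2 (respondent, the preponderance of the evidence, weight is at least 50): (c) net 63−7=56 ≥ 50 — meets; (d) net 63−9=54 ≥ 50 — meets.
  Stage 2 is satisfied; the respondent continues to bear the burden.
Stage 3 (respondent, the preponderance of the evidence, weight is at least 50): (e) 64 ≥ 50 — meets; (f) 57 ≥ 50 — meets.
  Stage 3 carried; the burden shifts to the claimant.
Stage 4 (claimant, a clear and cogent showing, weight is at least 75): (g) net 97−8=89 ≥ 75 — meets; (h) net 98−18=80 ≥ 75 — meets.
  Stage 4 carried; the final stage is satisfied.
With every stage satisfied, the claimant prevails.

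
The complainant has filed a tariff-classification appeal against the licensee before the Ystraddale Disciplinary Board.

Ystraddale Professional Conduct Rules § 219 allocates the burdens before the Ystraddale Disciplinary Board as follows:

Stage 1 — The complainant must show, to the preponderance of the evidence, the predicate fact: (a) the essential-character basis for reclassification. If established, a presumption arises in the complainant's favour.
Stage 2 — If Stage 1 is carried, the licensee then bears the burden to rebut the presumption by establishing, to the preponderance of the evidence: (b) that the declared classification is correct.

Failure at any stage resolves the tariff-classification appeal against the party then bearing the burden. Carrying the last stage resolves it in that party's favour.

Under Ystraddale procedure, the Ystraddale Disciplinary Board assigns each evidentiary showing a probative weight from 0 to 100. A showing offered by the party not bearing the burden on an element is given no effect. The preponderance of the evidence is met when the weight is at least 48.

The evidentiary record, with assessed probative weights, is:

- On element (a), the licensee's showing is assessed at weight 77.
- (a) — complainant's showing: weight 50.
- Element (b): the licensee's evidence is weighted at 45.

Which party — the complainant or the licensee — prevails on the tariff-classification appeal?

complainant

At Stage 1 the complainant must meet the preponderance of the evidence (weight is at least 48): on (a) the weight is 50 (the licensee's 77 is given no effect), which does reach 48, so (a) meets the standard.
  Stage 1 is satisfied; the onus moves to the licensee.
At Stage 2 the licensee must meet the preponderance of the evidence (weight is at least 48): on (b) the weight is 45, which does not reach 48, so (b) does not meet the standard.
  Stage 2 not carried; the licensee fails its burden.
So the complainant prevails.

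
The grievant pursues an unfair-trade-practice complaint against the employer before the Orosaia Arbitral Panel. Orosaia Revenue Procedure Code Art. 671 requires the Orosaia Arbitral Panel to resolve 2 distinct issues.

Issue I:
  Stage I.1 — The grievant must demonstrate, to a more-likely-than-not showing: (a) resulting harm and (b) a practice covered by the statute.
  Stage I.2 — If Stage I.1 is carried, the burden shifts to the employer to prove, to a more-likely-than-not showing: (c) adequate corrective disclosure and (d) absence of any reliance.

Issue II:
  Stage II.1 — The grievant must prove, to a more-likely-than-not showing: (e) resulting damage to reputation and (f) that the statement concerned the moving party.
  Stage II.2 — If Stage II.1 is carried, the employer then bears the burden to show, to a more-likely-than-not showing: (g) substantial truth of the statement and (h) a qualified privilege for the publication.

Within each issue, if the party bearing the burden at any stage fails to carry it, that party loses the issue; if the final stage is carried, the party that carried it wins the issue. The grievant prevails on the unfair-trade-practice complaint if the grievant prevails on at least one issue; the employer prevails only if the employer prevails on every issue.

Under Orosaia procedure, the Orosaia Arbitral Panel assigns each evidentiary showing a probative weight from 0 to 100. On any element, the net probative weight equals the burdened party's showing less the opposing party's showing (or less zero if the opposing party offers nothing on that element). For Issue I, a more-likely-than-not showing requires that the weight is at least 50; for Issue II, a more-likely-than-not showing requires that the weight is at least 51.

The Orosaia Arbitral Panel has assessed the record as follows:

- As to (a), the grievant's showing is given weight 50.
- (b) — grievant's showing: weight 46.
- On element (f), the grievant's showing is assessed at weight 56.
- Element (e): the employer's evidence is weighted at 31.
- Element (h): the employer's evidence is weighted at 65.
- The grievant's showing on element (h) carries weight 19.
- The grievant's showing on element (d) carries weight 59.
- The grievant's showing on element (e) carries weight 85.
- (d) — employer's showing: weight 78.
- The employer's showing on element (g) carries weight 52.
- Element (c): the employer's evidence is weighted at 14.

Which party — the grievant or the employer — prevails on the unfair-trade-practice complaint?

grievant

— Issue I —
Stage I.1 — burden on grievant; standard: a more-likely-than-not showing (weight is at least 50).
    (a): 50 ≥ 50 [met]
    (b): 46 < 50 [not met]
  Not every element is met, so the grievant fails to carry Stage I.1.
The employer prevails on this issue.
— Issue II —
Stage II.1 — burden on grievant; standard: a more-likely-than-not showing (weight is at least 51).
    (e): 85 − 31 = 54 ≥ 51 [met]
    (f): 56 ≥ 51 [met]
  Stage II.1 carried; the burden shifts to the employer.
Stage II.2 — burden on employer; standard: a more-likely-than-not showing (weight is at least 51).
    (g): 52 ≥ 51 [met]
    (h): 65 − 19 = 46 < 51 [not met]
  The employer does not carry Stage II.2.
So the grievant prevails on this issue.
Per-issue: Issue I → employer; Issue II → grievant. The grievant must prevail on at least one issue; overall, the grievant prevails.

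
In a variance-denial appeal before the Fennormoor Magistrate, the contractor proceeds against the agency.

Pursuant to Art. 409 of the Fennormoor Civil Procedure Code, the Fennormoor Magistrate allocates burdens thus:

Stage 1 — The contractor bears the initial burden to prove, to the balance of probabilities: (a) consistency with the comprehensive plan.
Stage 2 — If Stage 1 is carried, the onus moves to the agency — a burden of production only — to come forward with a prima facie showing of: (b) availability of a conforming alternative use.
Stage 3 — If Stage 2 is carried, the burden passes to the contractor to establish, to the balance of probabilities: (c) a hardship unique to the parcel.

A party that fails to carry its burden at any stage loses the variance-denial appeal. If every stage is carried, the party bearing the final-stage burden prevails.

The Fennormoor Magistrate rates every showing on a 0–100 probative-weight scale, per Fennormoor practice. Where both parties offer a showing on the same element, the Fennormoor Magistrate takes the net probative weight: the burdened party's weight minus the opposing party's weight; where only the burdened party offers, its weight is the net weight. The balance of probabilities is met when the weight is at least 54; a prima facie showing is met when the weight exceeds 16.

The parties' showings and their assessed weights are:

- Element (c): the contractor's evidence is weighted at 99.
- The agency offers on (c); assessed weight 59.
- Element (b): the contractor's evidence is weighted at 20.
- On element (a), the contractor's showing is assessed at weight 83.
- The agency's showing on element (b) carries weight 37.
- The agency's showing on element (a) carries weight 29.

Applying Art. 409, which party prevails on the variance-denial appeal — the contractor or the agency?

At Stage 1 the contractor must meet the balance of probabilities (weight is at least 54): on (a) the weight is 83 less the opposing 29 gives net 54, ≥ 54, so (a) meets the standard.
  Stage 1 carried; the burden shifts to the agency.
At Stage 2 the agency must meet a prima facie showing (weight exceeds 16): on (b) the weight is 37 less the opposing 20 gives net 17, which does exceed 16, so (b) meets the standard.
  Stage 2 carried; the burden shifts to the contractor.
At Stage 3 the contractor must meet the balance of probabilities (weight is at least 54): on (c) the weight is 99 less the opposing 59 gives net 40, < 54, so (c) does not meet the standard.
  Not every element is met, so the contractor fails to carry Stage 3.
The agency prevails.

agency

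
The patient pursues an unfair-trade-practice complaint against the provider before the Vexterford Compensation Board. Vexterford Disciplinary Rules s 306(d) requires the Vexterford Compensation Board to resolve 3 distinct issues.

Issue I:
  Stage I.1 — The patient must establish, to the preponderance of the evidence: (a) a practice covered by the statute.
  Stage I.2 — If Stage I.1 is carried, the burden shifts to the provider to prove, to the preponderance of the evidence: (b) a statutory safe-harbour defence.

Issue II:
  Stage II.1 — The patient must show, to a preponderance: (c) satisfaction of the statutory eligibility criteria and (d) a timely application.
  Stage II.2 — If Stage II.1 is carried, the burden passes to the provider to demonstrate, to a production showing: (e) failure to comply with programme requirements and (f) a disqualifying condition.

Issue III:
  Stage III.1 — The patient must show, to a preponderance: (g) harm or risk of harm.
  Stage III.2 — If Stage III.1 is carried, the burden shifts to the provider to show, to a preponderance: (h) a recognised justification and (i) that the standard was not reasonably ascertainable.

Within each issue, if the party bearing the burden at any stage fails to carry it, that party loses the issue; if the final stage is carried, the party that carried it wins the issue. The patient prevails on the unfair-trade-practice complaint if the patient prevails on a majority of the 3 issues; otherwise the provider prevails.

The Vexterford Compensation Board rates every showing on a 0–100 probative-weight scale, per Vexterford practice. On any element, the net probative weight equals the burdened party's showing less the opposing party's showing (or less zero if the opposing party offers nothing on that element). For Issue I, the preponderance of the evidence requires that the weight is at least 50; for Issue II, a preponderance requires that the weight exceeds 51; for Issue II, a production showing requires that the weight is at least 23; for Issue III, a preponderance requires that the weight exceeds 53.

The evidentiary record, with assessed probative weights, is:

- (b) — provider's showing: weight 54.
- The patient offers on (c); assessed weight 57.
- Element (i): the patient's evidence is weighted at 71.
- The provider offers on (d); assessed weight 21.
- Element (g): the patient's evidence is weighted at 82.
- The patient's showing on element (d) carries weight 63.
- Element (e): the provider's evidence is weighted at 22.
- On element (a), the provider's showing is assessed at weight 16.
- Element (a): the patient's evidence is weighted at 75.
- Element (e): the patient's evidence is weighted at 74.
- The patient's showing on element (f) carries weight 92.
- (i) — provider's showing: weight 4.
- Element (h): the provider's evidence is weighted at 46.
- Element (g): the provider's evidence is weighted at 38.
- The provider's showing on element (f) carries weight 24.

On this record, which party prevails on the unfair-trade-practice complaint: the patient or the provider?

— Issue I —
Stage I.1 — burden on patient; standard: the preponderance of the evidence (weight is at least 50).
    (a): 75 − 16 = 59 ≥ 50 [met]
  The patient carries Stage I.1; the provider now bears the burden.
Stage I.2 — burden on provider; standard: the preponderance of the evidence (weight is at least 50).
    (b): 54 ≥ 50 [met]
  The provider carries the last stage.
All stages carried — the provider prevails on this issue.
— Issue II —
Stage II.1 (patient, a preponderance, weight exceeds 51): (c) 57 > 51 — meets; (d) net 63−21=42 ≤ 51 — fails.
  Not every element is met, so the patient fails to carry Stage II.1.
So the provider prevails on this issue.
— Issue III —
Stage III.1 — burden on patient; standard: a preponderance (weight exceeds 53).
    (g): 82 − 38 = 44 ≤ 53 [not met]
  Not every element is met, so the patient fails to carry Stage III.1.
The analysis ends at Stage III.1; the provider prevails on this issue.
Per-issue: Issue I → provider; Issue II → provider; Issue III → provider. The patient must prevail on a majority of issues; overall, the provider prevails.

provider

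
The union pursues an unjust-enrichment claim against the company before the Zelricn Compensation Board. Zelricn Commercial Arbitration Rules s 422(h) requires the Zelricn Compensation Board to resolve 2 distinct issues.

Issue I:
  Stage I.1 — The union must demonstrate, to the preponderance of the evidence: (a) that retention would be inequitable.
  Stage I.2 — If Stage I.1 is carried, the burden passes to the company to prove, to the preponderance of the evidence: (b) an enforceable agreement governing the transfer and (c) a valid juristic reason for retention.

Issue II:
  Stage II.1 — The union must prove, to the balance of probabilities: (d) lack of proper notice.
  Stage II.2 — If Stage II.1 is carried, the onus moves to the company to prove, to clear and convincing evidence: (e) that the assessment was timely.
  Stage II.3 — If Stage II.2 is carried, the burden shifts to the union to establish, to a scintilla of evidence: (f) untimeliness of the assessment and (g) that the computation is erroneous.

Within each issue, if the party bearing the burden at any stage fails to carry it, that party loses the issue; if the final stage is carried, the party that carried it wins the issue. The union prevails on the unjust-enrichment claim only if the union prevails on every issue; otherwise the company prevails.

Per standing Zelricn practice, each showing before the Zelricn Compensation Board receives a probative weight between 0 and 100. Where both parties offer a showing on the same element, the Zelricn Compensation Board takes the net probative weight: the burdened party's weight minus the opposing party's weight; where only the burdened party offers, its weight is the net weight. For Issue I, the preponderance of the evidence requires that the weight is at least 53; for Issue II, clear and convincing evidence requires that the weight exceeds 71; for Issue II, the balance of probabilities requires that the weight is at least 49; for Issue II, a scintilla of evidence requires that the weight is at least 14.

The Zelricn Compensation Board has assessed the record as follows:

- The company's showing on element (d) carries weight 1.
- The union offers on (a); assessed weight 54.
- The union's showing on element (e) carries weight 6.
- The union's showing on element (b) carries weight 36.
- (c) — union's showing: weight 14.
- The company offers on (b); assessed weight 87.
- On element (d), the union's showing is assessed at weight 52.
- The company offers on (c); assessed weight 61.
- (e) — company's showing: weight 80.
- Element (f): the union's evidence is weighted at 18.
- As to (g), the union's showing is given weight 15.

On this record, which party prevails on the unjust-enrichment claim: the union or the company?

— Issue I —
Stage I.1 — burden on union; standard: the preponderance of the evidence (weight is at least 53).
    (a): 54 ≥ 53 [met]
  The union carries Stage I.1; the company now bears the burden.
Stage I.2 — burden on company; standard: the preponderance of the evidence (weight is at least 53).
    (b): 87 − 36 = 51 < 53 [not met]
    (c): 61 − 14 = 47 < 53 [not met]
  The company does not carry Stage I.2.
So the union prevails on this issue.
— Issue II —
Stage II.1 (union, the balance of probabilities, weight is at least 49): (d) net 52−1=51 ≥ 49 — meets.
  Stage II.1 carried; the burden shifts to the company.
Stage II.2 (company, clear and convincing evidence, weight exceeds 71): (e) net 80−6=74 > 71 — meets.
  Stage II.2 carried; the burden shifts to the union.
Stage II.3 (union, a scintilla of evidence, weight is at least 14): (f) 18 ≥ 14 — meets; (g) 15 ≥ 14 — meets.
  Stage II.3 carried; the final stage is satisfied.
All stages carried — the union prevails on this issue.
Per-issue: Issue I → union; Issue II → union. The union must prevail on every issue; overall, the union prevails.

union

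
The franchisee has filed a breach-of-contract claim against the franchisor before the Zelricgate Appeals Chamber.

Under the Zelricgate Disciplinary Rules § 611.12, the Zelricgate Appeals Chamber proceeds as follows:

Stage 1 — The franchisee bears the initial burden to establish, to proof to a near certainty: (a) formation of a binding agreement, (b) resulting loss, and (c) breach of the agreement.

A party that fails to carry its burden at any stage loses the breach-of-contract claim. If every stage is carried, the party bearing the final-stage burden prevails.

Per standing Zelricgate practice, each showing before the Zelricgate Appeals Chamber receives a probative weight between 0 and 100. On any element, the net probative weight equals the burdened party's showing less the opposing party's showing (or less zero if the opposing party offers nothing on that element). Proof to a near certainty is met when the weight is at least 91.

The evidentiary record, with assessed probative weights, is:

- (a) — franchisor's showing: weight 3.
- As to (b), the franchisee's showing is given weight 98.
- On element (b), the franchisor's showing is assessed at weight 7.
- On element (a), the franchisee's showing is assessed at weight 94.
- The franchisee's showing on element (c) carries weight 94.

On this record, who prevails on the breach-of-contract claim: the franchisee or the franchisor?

At Stage 1 the franchisee must meet proof to a near certainty (weight is at least 91): on (a) the weight is 94 less the opposing 3 gives net 91, ≥ 91, so (a) meets the standard; on (b) the weight is 98 less the opposing 7 gives net 91, which does reach 91, so (b) meets the standard; on (c) the weight is 94, which does reach 91, so (c) meets the standard.
  The franchisee carries the last stage.
Every stage carried; the franchisee prevails.

franchisee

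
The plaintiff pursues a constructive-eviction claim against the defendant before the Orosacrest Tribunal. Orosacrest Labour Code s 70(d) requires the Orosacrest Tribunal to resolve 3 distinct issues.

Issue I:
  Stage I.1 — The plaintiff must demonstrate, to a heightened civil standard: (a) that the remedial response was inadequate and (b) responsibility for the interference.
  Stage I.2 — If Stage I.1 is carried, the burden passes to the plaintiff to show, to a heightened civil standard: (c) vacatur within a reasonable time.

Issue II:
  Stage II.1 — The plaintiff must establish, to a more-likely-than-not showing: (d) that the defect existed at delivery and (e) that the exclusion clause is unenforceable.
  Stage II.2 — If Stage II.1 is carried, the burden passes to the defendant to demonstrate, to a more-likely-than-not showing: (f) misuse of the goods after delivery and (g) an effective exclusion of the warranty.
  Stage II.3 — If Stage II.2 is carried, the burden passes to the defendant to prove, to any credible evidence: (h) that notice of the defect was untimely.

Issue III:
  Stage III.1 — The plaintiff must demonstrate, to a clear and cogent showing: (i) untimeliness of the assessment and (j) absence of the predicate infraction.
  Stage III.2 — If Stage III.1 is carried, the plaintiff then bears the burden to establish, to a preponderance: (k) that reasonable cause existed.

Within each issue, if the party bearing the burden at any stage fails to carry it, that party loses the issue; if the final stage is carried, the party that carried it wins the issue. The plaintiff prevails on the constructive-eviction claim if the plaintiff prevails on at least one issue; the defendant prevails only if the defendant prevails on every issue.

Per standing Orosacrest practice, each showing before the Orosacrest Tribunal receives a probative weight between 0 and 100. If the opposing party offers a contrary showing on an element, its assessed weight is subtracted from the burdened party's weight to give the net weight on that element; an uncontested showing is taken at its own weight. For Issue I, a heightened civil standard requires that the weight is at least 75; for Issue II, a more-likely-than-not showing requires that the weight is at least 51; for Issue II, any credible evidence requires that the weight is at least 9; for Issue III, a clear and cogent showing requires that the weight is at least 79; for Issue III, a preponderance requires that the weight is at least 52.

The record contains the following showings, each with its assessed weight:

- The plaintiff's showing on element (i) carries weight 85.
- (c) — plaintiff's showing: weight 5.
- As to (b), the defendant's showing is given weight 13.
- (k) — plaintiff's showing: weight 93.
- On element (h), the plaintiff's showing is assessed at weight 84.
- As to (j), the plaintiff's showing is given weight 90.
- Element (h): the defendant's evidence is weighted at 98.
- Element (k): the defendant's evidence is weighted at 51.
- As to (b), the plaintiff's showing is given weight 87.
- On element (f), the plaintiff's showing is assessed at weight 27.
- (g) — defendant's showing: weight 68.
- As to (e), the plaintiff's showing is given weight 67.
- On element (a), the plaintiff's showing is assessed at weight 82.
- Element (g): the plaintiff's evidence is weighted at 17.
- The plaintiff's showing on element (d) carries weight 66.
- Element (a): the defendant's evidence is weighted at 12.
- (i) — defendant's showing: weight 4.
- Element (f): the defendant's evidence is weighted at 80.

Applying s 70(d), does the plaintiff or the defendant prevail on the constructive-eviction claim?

— Issue I —
At Stage I.1 the plaintiff must meet a heightened civil standard (weight is at least 75): on (a) the weight is 82 less the opposing 12 gives net 70, which does not reach 75, so (a) does not meet the standard; on (b) the weight is 87 less the opposing 13 gives net 74, < 75, so (b) does not meet the standard.
  Not every element is met, so the plaintiff fails to carry Stage I.1.
The defendant prevails on this issue.
— Issue II —
Stage II.1 — burden on plaintiff; standard: a more-likely-than-not showing (weight is at least 51).
    (d): 66 ≥ 51 [met]
    (e): 67 ≥ 51 [met]
  All elements met. The burden passes to the defendant.
Stage II.2 — burden on defendant; standard: a more-likely-than-not showing (weight is at least 51).
    (f): 80 − 27 = 53 ≥ 51 [met]
    (g): 68 − 17 = 51 ≥ 51 [met]
  Stage II.2 carried; the burden remains with the defendant.
Stage II.3 — burden on defendant; standard: any credible evidence (weight is at least 9).
    (h): 98 − 84 = 14 ≥ 9 [met]
  Stage II.3 carried; the final stage is satisfied.
Every stage carried; the defendant prevails on this issue.
— Issue III —
At Stage III.1 the plaintiff must meet a clear and cogent showing (weight is at least 79): on (i) the weight is 85 less the opposing 4 gives net 81, which does reach 79, so (i) meets the standard; on (j) the weight is 90, which does reach 79, so (j) meets the standard.
  Stage III.1 is satisfied; the plaintiff continues to bear the burden.
At Stage III.2 the plaintiff must meet a preponderance (weight is at least 52): on (k) the weight is 93 less the opposing 51 gives net 42, which does not reach 52, so (k) does not meet the standard.
  Not every element is met, so the plaintiff fails to carry Stage III.2.
So the defendant prevails on this issue.
Per-issue: Issue I → defendant; Issue II → defendant; Issue III → defendant. The plaintiff must prevail on at least one issue; overall, the defendant prevails.

defendant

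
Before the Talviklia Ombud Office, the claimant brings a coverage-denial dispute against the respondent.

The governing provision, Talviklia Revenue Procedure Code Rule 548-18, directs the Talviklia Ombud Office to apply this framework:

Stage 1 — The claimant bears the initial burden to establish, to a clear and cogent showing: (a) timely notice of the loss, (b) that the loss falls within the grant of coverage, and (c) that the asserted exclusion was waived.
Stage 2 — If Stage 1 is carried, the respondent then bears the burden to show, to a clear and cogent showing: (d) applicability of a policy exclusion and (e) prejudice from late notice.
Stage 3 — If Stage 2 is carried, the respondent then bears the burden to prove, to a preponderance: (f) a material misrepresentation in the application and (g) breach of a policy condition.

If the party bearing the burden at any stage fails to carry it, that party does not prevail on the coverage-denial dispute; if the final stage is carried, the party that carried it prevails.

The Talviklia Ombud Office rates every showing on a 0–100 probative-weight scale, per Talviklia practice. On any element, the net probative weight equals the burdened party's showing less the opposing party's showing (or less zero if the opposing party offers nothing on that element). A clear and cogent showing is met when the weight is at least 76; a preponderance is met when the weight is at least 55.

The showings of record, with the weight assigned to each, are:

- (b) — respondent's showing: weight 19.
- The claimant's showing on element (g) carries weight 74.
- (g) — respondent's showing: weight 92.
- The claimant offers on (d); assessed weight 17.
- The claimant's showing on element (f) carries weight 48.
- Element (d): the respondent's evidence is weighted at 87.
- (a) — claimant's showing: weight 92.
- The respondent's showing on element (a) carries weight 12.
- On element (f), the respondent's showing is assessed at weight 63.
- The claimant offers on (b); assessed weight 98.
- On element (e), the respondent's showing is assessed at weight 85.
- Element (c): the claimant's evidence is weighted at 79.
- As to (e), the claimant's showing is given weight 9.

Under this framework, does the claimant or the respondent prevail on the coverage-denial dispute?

claimant

Stage 1 — burden on claimant; standard: a clear and cogent showing (weight is at least 76).
    (a): 92 − 12 = 80 ≥ 76 [met]
    (b): 98 − 19 = 79 ≥ 76 [met]
    (c): 79 ≥ 76 [met]
  Stage 1 is satisfied; the onus moves to the respondent.
Stage 2 — burden on respondent; standard: a clear and cogent showing (weight is at least 76).
    (d): 87 − 17 = 70 < 76 [not met]
    (e): 85 − 9 = 76 ≥ 76 [met]
  Stage 2 not carried; the respondent fails its burden.
So the claimant prevails.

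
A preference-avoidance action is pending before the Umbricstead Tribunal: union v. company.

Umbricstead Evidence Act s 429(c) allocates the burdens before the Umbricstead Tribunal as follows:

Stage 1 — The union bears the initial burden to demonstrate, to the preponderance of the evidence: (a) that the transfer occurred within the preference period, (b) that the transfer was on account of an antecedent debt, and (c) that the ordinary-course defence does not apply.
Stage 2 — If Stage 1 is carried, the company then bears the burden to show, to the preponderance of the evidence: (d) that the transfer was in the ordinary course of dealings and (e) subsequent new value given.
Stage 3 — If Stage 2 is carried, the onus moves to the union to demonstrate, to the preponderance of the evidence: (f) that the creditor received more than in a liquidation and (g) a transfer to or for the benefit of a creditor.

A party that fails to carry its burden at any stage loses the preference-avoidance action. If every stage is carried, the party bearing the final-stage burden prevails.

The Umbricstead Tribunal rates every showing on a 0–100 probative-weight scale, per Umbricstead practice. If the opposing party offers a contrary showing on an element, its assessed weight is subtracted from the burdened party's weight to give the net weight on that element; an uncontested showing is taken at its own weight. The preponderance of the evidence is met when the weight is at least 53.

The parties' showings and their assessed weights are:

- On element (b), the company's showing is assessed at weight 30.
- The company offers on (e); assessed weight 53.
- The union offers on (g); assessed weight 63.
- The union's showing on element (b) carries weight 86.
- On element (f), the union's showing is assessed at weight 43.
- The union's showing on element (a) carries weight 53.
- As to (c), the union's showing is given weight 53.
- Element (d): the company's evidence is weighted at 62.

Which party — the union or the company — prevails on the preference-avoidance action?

company

Stage 1 (union, the preponderance of the evidence, weight is at least 53): (a) 53 ≥ 53 — meets; (b) net 86−30=56 ≥ 53 — meets; (c) 53 ≥ 53 — meets.
  The union carries Stage 1; the company now bears the burden.
Stage 2 (company, the preponderance of the evidence, weight is at least 53): (d) 62 ≥ 53 — meets; (e) 53 ≥ 53 — meets.
  Stage 2 is satisfied; the onus moves to the union.
Stage 3 (union, the preponderance of the evidence, weight is at least 53): (f) 43 < 53 — fails; (g) 63 ≥ 53 — meets.
  Not every element is met, so the union fails to carry Stage 3.
The company prevails.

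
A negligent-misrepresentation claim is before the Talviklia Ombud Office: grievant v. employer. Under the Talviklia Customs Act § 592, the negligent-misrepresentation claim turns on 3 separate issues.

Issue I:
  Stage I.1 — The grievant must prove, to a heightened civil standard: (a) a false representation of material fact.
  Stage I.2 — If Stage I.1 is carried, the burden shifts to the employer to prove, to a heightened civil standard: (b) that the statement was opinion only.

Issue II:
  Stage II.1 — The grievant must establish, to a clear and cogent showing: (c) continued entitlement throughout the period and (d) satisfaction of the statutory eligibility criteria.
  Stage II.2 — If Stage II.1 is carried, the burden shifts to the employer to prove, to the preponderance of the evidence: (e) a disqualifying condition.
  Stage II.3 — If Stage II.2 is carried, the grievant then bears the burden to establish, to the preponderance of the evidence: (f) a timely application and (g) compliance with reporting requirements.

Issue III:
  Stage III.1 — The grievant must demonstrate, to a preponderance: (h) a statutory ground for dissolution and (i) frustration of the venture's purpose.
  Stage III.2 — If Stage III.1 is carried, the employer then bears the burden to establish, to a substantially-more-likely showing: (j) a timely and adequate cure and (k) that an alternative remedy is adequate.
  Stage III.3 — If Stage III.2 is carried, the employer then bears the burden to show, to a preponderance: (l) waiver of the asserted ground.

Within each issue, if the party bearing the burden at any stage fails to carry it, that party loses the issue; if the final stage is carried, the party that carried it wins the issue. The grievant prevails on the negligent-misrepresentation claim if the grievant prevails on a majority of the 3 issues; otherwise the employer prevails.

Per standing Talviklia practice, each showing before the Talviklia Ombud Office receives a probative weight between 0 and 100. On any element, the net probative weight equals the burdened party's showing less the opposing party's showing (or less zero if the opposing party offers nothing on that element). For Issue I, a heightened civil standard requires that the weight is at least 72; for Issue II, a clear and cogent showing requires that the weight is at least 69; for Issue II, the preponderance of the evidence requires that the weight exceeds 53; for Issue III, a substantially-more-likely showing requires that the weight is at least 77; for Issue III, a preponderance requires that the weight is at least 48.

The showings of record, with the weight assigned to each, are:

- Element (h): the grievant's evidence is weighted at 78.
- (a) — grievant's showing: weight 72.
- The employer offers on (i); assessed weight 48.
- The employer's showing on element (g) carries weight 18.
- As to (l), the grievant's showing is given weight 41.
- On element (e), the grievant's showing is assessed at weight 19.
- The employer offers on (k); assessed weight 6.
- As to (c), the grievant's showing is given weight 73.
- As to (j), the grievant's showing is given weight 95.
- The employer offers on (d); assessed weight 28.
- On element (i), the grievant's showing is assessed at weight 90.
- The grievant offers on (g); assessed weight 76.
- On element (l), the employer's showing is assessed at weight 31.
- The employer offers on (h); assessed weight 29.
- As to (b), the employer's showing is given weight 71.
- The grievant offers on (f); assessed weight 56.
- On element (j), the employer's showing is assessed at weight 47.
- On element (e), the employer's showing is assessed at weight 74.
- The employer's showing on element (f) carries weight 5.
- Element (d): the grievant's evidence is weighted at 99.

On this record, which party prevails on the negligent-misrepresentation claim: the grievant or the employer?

— Issue I —
At Stage I.1 the grievant must meet a heightened civil standard (weight is at least 72): on (a) the weight is 72, ≥ 72, so (a) meets the standard.
  Stage I.1 carried; the burden shifts to the employer.
At Stage I.2 the employer must meet a heightened civil standard (weight is at least 72): on (b) the weight is 71, which does not reach 72, so (b) does not meet the standard.
  The employer does not carry Stage I.2.
The grievant prevails on this issue.
— Issue II —
At Stage II.1 the grievant must meet a clear and cogent showing (weight is at least 69): on (c) the weight is 73, ≥ 69, so (c) meets the standard; on (d) the weight is 99 less the opposing 28 gives net 71, which does reach 69, so (d) meets the standard.
  The grievant carries Stage II.1; the employer now bears the burden.
At Stage II.2 the employer must meet the preponderance of the evidence (weight exceeds 53): on (e) the weight is 74 less the opposing 19 gives net 55, > 53, so (e) meets the standard.
  The employer carries Stage II.2; the grievant now bears the burden.
At Stage II.3 the grievant must meet the preponderance of the evidence (weight exceeds 53): on (f) the weight is 56 less the opposing 5 gives net 51, ≤ 53, so (f) does not meet the standard; on (g) the weight is 76 less the opposing 18 gives net 58, > 53, so (g) meets the standard.
  The grievant does not carry Stage II.3.
The employer prevails on this issue.
— Issue III —
Stage III.1 (grievant, a preponderance, weight is at least 48): (h) net 78−29=49 ≥ 48 — meets; (i) net 90−48=42 < 48 — fails.
  Stage III.1 not carried; the grievant fails its burden.
The analysis ends at Stage III.1; the employer prevails on this issue.
Per-issue: Issue I → grievant; Issue II → employer; Issue III → employer. The grievant must prevail on a majority of issues; overall, the employer prevails.

employer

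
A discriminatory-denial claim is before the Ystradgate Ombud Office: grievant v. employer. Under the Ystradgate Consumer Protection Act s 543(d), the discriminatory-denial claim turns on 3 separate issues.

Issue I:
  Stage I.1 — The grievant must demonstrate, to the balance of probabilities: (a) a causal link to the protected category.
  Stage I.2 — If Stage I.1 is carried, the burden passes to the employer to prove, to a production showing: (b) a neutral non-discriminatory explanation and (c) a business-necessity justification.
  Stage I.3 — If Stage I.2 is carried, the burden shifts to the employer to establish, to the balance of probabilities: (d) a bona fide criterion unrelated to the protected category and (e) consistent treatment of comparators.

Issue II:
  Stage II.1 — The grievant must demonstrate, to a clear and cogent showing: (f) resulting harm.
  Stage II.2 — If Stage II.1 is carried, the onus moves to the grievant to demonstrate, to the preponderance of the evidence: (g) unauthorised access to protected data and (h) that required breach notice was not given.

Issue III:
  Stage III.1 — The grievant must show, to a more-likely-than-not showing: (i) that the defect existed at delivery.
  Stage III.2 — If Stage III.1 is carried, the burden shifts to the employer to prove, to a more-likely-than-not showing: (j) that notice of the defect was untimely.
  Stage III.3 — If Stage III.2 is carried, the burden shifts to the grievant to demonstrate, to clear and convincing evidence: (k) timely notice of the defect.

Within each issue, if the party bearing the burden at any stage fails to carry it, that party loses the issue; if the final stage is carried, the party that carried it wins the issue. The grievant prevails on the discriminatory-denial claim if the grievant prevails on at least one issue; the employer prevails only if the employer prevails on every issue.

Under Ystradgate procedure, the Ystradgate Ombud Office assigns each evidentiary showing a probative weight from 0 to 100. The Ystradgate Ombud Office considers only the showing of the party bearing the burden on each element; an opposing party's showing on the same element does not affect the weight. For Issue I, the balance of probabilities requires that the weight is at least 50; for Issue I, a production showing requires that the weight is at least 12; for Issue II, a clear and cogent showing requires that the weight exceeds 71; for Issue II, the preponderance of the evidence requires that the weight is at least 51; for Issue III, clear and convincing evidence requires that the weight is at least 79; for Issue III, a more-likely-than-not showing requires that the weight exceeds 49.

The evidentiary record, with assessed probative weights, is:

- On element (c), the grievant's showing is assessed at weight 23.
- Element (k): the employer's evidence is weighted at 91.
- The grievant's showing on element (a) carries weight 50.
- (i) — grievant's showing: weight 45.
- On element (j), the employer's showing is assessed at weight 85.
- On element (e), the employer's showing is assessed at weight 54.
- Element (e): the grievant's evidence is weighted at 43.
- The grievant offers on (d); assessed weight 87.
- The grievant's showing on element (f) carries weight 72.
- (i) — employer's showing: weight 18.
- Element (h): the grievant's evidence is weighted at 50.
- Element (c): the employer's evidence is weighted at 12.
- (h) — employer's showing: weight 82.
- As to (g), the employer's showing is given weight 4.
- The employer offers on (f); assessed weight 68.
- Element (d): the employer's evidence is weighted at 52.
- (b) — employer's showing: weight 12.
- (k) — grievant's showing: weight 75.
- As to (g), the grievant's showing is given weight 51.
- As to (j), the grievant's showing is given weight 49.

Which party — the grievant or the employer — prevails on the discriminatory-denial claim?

— Issue I —
Stage I.1 (grievant, the balance of probabilities, weight is at least 50): (a) 50 ≥ 50 — meets.
  Stage I.1 carried; the burden shifts to the employer.
Stage I.2 (employer, a production showing, weight is at least 12): (b) 12 ≥ 12 — meets; (c) 12 (grievant's 23 disregarded) ≥ 12 — meets.
  Stage I.2 carried; the burden remains with the employer.
Stage I.3 (employer, the balance of probabilities, weight is at least 50): (d) 52 (grievant's 87 disregarded) ≥ 50 — meets; (e) 54 (grievant's 43 disregarded) ≥ 50 — meets.
  Stage I.3 carried; the final stage is satisfied.
Every stage carried; the employer prevails on this issue.
— Issue II —
Stage II.1 (grievant, a clear and cogent showing, weight exceeds 71): (f) 72 (employer's 68 disregarded) > 71 — meets.
  Stage II.1 is satisfied; the grievant continues to bear the burden.
Stage II.2 (grievant, the preponderance of the evidence, weight is at least 51): (g) 51 (employer's 4 disregarded) ≥ 51 — meets; (h) 50 (employer's 82 disregarded) < 51 — fails.
  The grievant does not carry Stage II.2.
So the employer prevails on this issue.
— Issue III —
At Stage III.1 the grievant must meet a more-likely-than-not showing (weight exceeds 49): on (i) the weight is 45 (the employer's 18 is given no effect), ≤ 49, so (i) does not meet the standard.
  Not every element is met, so the grievant fails to carry Stage III.1.
The employer prevails on this issue.
Per-issue: Issue I → employer; Issue II → employer; Issue III → employer. The grievant must prevail on at least one issue; overall, the employer prevails.

employer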